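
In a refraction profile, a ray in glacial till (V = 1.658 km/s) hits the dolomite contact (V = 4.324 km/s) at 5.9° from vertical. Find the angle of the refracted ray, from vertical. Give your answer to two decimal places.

15.55°

Snell's law: sin θ₂ = (V₂/V₁)·sin θ₁ = (4.324/1.658)·sin 5.9° = 0.2681.
θ₂ = arcsin 0.2681 = 15.55° from the normal.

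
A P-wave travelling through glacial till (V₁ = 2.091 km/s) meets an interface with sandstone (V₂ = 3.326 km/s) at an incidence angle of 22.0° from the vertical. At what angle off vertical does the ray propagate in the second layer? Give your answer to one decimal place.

36.6°

Snell's law: sin θ₂ = (V₂/V₁)·sin θ₁ = (3.326/2.091)·sin 22.0° = 0.5959.
θ₂ = sin⁻¹(0.5959) = 36.57° (from vertical).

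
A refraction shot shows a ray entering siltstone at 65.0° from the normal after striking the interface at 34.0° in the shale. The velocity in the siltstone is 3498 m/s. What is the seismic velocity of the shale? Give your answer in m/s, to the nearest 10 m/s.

sin 34.0° = 0.5592; sin 65.0° = 0.9063.
V₁ = V₂·(sin θ₁/sin θ₂) = 3498·(0.5592/0.9063) = 2158.27 m/s.

2160 m/s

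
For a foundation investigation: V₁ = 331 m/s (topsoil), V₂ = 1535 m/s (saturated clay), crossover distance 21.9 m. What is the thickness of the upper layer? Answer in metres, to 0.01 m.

8.80 m

x_cross = 2h·√((V₂+V₁)/(V₂−V₁)) → h = x_cross / (2·√((V₂+V₁)/(V₂−V₁))).
√((V₂+V₁)/(V₂−V₁)) = √((1535+331)/(1535−331)) = 1.2449.
h = 21.9 / (2·1.2449) = 8.80 m.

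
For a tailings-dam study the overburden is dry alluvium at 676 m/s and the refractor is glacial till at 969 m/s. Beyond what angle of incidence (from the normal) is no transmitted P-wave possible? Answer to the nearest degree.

Critical incidence: sin θ_c = V₁/V₂ = 676/969 = 0.6976.
θ_c = arcsin 0.6976 = 44.24°.

44°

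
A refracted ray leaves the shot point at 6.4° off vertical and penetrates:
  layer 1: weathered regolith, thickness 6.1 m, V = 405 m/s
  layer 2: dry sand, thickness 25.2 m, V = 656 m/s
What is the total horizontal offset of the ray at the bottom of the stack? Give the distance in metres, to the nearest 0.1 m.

5.3 m

p = sin θ₁/V₁ = sin 6.4°/405 = 2.7523e-04 s/m is conserved through the stack.
Layer 1: θ = 6.40°; offset = 6.1·tan 6.40° = 0.684 m.
Layer 2: sin θ = p·656 = 0.1806 → θ = 10.40°; offset = 25.2·tan 10.40° = 4.626 m.
Total horizontal offset = 5.310 m.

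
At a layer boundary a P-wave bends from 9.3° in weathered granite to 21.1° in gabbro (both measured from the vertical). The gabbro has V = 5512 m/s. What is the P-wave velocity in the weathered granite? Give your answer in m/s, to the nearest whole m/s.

2474 m/s

sin 9.3° = 0.1616; sin 21.1° = 0.3600.
V₁ = V₂·(sin θ₁/sin θ₂) = 5512·(0.1616/0.3600) = 2474.36 m/s.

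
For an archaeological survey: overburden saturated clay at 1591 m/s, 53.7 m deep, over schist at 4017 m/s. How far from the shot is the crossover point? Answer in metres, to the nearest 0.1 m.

163.3 m

θ_c = arcsin(1591/4017) = 23.33°, so cos θ_c = 0.9182 and tᵢ = 2h cos θ_c/V₁ = 0.0620 s.
At crossover x/V₁ = x/V₂ + tᵢ ⇒ x = tᵢ/(1/V₁ − 1/V₂) = 0.06198/(6.2854e-04 − 2.4894e-04) = 163.29 m.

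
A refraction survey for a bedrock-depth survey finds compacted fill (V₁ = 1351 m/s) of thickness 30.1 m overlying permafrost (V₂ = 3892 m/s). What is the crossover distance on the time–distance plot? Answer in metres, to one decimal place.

86.5 m

θ_c = arcsin(1351/3892) = 20.31°, so cos θ_c = 0.9378 and tᵢ = 2h cos θ_c/V₁ = 0.0418 s.
At crossover x/V₁ = x/V₂ + tᵢ ⇒ x = tᵢ/(1/V₁ − 1/V₂) = 0.04179/(7.4019e-04 − 2.5694e-04) = 86.47 m.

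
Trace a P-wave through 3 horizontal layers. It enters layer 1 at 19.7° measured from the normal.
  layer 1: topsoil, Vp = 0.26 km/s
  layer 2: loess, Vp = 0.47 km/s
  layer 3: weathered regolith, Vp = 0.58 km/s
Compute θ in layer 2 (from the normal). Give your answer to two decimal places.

Ray parameter p = sin 19.7° / 0.26 = 1.2965e+00 s/km.
sin θ_2 = p·V_2 = 1.2965e+00 × 0.47 = 0.6094.
θ_2 = 37.54° from the vertical.

37.54°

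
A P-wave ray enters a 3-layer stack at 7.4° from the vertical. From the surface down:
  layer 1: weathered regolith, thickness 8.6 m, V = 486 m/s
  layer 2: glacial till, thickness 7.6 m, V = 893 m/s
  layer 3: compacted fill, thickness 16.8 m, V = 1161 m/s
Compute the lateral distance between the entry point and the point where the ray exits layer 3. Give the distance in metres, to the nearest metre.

8 m

p = sin θ₁/V₁ = sin 7.4°/486 = 2.6501e-04 s/m is conserved through the stack.
Layer 1: θ = 7.40°; offset = 8.6·tan 7.40° = 1.117 m.
Layer 2: sin θ = p·893 = 0.2367 → θ = 13.69°; offset = 7.6·tan 13.69° = 1.851 m.
Layer 3: sin θ = p·1161 = 0.3077 → θ = 17.92°; offset = 16.8·tan 17.92° = 5.433 m.
Σ offsets = 8.401 m.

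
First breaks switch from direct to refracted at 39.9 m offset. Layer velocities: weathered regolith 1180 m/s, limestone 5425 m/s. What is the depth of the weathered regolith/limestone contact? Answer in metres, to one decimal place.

16.0 m

h = (x_cross/2)·√((V₂−V₁)/(V₂+V₁)).
(V₂−V₁)/(V₂+V₁) = (5425−1180)/(5425+1180) = 0.6427; √ = 0.8017.
h = (39.9/2)·0.8017 = 15.99 m.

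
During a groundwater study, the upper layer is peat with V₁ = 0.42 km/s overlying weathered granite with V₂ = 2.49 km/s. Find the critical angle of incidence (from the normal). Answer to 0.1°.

9.7°

At critical incidence the refracted ray runs along the interface (θ₂ = 90°), so sin θ_c = V₁/V₂.
θ_c = arcsin(0.42/2.49) = arcsin 0.1687 = 9.71°.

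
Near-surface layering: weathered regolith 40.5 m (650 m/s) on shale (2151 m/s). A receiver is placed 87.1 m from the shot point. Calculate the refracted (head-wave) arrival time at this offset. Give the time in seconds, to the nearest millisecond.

θ_c = arcsin(V₁/V₂) = arcsin(650/2151) = 17.59°, cos θ_c = 0.9532.
Intercept time tᵢ = 2h cos θ_c / V₁ = 2·40.5·0.9532/650 = 0.11879 s.
t = x/V₂ + tᵢ = 87.1/2151 + 0.11879 = 0.15928 s.

0.159 s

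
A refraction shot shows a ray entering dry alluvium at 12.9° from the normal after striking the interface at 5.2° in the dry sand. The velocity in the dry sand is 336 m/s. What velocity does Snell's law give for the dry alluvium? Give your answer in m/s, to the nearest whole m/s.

828 m/s

sin 5.2° = 0.0906; sin 12.9° = 0.2233.
V₂ = V₁·(sin θ₂/sin θ₁) = 336·(0.2233/0.0906) = 827.65 m/s.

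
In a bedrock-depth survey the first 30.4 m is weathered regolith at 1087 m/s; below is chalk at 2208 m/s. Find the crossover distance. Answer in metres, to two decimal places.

x_cross = 2h·√((V₂+V₁)/(V₂−V₁)).
(V₂+V₁)/(V₂−V₁) = (2208+1087)/(2208−1087) = 2.9393; √ = 1.7145.
x_cross = 2·30.4·1.7145 = 104.24 m.

104.24 m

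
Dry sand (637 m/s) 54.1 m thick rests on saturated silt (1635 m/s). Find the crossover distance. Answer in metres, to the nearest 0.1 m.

163.3 m

θ_c = arcsin(637/1635) = 22.93°, so cos θ_c = 0.9210 and tᵢ = 2h cos θ_c/V₁ = 0.1564 s.
At crossover x/V₁ = x/V₂ + tᵢ ⇒ x = tᵢ/(1/V₁ − 1/V₂) = 0.15644/(1.5699e-03 − 6.1162e-04) = 163.25 m.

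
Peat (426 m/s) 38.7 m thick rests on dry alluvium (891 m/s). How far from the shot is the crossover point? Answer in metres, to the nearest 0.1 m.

130.3 m

θ_c = arcsin(426/891) = 28.56°, so cos θ_c = 0.8783 and tᵢ = 2h cos θ_c/V₁ = 0.1596 s.
At crossover x/V₁ = x/V₂ + tᵢ ⇒ x = tᵢ/(1/V₁ − 1/V₂) = 0.15958/(2.3474e-03 − 1.1223e-03) = 130.26 m.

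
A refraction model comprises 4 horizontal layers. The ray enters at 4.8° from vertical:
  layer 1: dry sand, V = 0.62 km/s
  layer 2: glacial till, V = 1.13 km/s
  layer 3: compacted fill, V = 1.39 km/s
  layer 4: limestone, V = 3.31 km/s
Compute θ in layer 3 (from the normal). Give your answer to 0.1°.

10.8°

Snell's law across each interface conserves sin θ / V, so sin θ_3 = V_3·sin θ₁/V₁.
sin θ_3 = 1.39 × sin 4.8° / 0.62 = 0.1876.
θ_3 = 10.81° from the vertical.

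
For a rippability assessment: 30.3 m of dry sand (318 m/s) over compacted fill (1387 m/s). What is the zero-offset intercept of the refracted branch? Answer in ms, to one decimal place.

tᵢ = 2h·√(V₂²−V₁²)/(V₁V₂).
√(V₂²−V₁²) = √(1387²−318²) = 1350.1 m/s.
tᵢ = 2·30.3·1350.1/(318·1387) = 0.18549 s.

185.5 ms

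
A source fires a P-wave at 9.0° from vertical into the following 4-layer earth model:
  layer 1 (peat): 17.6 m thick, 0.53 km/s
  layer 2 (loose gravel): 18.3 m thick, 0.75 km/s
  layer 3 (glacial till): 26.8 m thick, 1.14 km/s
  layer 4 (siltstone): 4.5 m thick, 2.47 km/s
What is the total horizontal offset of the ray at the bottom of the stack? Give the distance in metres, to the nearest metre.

21 m

Apply Snell's law at each interface; in layer i the horizontal offset is hᵢ·tan θᵢ.
Layer 1: θ = 9.00°; offset = 17.6·tan 9.00° = 2.788 m.
Layer 2: sin θ = 0.75·sin 9.0°/0.53 = 0.2214, θ = 12.79°; offset = 18.3·tan 12.79° = 4.154 m.
Layer 3: sin θ = 1.14·sin 9.0°/0.53 = 0.3365, θ = 19.66°; offset = 26.8·tan 19.66° = 9.576 m.
Layer 4: sin θ = 2.47·sin 9.0°/0.53 = 0.7290, θ = 46.81°; offset = 4.5·tan 46.81° = 4.793 m.
Total horizontal offset = 21.311 m.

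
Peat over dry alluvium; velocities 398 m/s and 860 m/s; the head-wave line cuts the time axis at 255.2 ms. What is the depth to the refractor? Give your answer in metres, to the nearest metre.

h = tᵢ·V₁·V₂ / (2·√(V₂²−V₁²)).
√(V₂²−V₁²) = √(860² − 398²) = 762.4 m/s.
h = 0.2552 s × 398 × 860 / (2 × 762.4) = 57.29 m.

57 m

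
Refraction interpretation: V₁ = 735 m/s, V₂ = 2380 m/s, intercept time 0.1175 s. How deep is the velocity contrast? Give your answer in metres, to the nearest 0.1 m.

45.4 m

θ_c = arcsin(735/2380) = 17.99°; cos θ_c = 0.9511.
tᵢ = 2h cos θ_c/V₁ ⇒ h = tᵢ·V₁/(2 cos θ_c) = 0.1175·735/(2·0.9511) = 45.40 m.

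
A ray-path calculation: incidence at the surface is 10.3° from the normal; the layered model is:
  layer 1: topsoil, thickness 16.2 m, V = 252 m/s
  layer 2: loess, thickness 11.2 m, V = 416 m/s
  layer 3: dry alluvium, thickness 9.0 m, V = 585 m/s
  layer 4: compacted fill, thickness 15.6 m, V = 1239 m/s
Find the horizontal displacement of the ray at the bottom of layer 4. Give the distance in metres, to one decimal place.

39.3 m

Ray parameter p = sin 10.3° / 252 m/s = 7.0953e-04 s/m.
Layer 1: θ = 10.30°; offset = 16.2·tan 10.30° = 2.944 m.
Layer 2: sin θ = p·416 = 0.2952 → θ = 17.17°; offset = 11.2·tan 17.17° = 3.460 m.
Layer 3: sin θ = p·585 = 0.4151 → θ = 24.52°; offset = 9.0·tan 24.52° = 4.106 m.
Layer 4: sin θ = p·1239 = 0.8791 → θ = 61.54°; offset = 15.6·tan 61.54° = 28.774 m.
Σ offsets = 39.284 m.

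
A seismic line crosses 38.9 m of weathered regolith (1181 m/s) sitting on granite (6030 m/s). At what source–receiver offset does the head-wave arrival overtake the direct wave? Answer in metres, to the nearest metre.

x_cross = 2h·√((V₂+V₁)/(V₂−V₁)).
(V₂+V₁)/(V₂−V₁) = (6030+1181)/(6030−1181) = 1.4871; √ = 1.2195.
x_cross = 2·38.9·1.2195 = 94.87 m.

95 m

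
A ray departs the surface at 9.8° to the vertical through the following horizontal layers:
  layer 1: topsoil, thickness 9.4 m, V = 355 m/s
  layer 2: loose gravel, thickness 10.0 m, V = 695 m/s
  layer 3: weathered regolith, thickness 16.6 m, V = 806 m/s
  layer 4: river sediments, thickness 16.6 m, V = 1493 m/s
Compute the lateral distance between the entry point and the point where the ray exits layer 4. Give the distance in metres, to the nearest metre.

29 m

Apply Snell's law at each interface; in layer i the horizontal offset is hᵢ·tan θᵢ.
Layer 1: θ = 9.80°; offset = 9.4·tan 9.80° = 1.624 m.
Layer 2: sin θ = 695·sin 9.8°/355 = 0.3332, θ = 19.46°; offset = 10.0·tan 19.46° = 3.534 m.
Layer 3: sin θ = 806·sin 9.8°/355 = 0.3864, θ = 22.73°; offset = 16.6·tan 22.73° = 6.955 m.
Layer 4: sin θ = 1493·sin 9.8°/355 = 0.7158, θ = 45.71°; offset = 16.6·tan 45.71° = 17.018 m.
Σ offsets = 29.131 m.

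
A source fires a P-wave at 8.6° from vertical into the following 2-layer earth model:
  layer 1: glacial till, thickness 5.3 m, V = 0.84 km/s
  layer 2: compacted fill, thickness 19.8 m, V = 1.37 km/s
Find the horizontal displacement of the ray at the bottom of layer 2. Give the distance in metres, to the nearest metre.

p = sin θ₁/V₁ = sin 8.6°/0.84 = 1.7802e-01 s/km is conserved through the stack.
Layer 1: θ = 8.60°; offset = 5.3·tan 8.60° = 0.802 m.
Layer 2: sin θ = p·1.37 = 0.2439 → θ = 14.12°; offset = 19.8·tan 14.12° = 4.979 m.
Summing the layer offsets gives 5.781 m.

6 m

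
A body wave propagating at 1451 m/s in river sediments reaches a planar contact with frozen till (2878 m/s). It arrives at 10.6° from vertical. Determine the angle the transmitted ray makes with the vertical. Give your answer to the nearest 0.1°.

Snell's law: sin θ₂ = (V₂/V₁)·sin θ₁ = (2878/1451)·sin 10.6° = 0.3649.
θ₂ = sin⁻¹(0.3649) = 21.40° (from vertical).

21.4°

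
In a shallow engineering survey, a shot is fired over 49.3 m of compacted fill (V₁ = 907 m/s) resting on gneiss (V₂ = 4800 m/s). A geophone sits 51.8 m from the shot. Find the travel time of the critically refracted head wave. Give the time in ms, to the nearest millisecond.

118 ms

θ_c = arcsin(V₁/V₂) = arcsin(907/4800) = 10.89°, cos θ_c = 0.9820.
Intercept time tᵢ = 2h cos θ_c / V₁ = 2·49.3·0.9820/907 = 0.10675 s.
t = x/V₂ + tᵢ = 51.8/4800 + 0.10675 = 0.11754 s.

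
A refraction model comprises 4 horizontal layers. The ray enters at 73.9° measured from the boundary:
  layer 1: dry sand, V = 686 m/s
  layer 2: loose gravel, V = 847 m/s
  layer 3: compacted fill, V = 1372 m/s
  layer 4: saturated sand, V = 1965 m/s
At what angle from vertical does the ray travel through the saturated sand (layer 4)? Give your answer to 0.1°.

52.6°

From the normal: θ₁ = 90° − 73.9° = 16.1°.
Ray parameter p = sin 16.1° / 686 = 4.0425e-04 s/m.
sin θ_4 = p·V_4 = 4.0425e-04 × 1965 = 0.7943.
θ_4 = 52.59° from the vertical.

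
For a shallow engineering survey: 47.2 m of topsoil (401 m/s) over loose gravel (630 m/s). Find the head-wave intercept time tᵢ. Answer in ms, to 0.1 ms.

181.6 ms

θ_c = arcsin(V₁/V₂) = arcsin(401/630) = 39.53°; cos θ_c = 0.7713.
tᵢ = 2h·cos θ_c / V₁ = 2·47.2·0.7713 / 401 = 0.18157 s.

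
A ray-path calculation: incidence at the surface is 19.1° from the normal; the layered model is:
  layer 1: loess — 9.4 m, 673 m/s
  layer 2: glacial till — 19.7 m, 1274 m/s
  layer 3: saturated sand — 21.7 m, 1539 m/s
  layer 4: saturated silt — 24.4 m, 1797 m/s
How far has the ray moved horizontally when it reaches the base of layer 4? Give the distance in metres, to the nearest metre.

Ray parameter p = sin 19.1° / 673 m/s = 4.8621e-04 s/m.
Layer 1: θ = 19.10°; offset = 9.4·tan 19.10° = 3.255 m.
Layer 2: sin θ = p·1274 = 0.6194 → θ = 38.27°; offset = 19.7·tan 38.27° = 15.544 m.
Layer 3: sin θ = p·1539 = 0.7483 → θ = 48.44°; offset = 21.7·tan 48.44° = 24.477 m.
Layer 4: sin θ = p·1797 = 0.8737 → θ = 60.89°; offset = 24.4·tan 60.89° = 43.826 m.
Σ offsets = 87.102 m.

87 m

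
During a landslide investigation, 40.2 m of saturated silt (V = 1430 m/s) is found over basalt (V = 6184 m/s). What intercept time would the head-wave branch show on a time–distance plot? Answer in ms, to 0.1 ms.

tᵢ = 2h·√(V₂²−V₁²)/(V₁V₂).
√(V₂²−V₁²) = √(6184²−1430²) = 6016.4 m/s.
tᵢ = 2·40.2·6016.4/(1430·6184) = 0.05470 s.

54.7 ms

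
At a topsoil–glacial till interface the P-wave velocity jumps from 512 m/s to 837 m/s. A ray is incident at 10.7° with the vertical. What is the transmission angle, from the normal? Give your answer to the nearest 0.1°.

17.7°

sin θ₁/V₁ = sin θ₂/V₂ ⇒ sin θ₂ = 837·sin 10.7°/512 = 837·0.1857/512 = 0.3035.
θ₂ = sin⁻¹(0.3035) = 17.67° (from vertical).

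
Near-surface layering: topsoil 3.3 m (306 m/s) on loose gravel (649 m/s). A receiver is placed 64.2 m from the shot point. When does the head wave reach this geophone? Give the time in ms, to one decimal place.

t = x/V₂ + 2h·√(V₂²−V₁²)/(V₁V₂).
√(V₂²−V₁²) = √(649²−306²) = 572.3 m/s; delay term = 2·3.3·572.3/(306·649) = 0.01902 s.
t = 64.2/649 + 0.01902 = 0.11794 s.

117.9 ms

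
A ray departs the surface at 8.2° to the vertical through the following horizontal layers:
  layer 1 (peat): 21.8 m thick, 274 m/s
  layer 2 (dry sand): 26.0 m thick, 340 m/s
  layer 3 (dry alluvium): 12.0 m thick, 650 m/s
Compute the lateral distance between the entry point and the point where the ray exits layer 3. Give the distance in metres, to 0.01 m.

Apply Snell's law at each interface; in layer i the horizontal offset is hᵢ·tan θᵢ.
Layer 1: θ = 8.20°; offset = 21.8·tan 8.20° = 3.1414 m.
Layer 2: sin θ = 340·sin 8.2°/274 = 0.1770, θ = 10.19°; offset = 26.0·tan 10.19° = 4.6754 m.
Layer 3: sin θ = 650·sin 8.2°/274 = 0.3384, θ = 19.78°; offset = 12.0·tan 19.78° = 4.3147 m.
Total horizontal offset = 12.1316 m.

12.13 m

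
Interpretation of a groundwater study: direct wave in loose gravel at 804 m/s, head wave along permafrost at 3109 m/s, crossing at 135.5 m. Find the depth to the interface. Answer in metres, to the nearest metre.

52 m

h = (x_cross/2)·√((V₂−V₁)/(V₂+V₁)).
(V₂−V₁)/(V₂+V₁) = (3109−804)/(3109+804) = 0.5891; √ = 0.7675.
h = (135.5/2)·0.7675 = 52.00 m.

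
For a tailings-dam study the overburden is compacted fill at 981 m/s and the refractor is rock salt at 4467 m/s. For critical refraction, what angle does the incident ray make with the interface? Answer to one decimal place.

77.3°

Critical incidence: sin θ_c = V₁/V₂ = 981/4467 = 0.2196.
θ_c = arcsin 0.2196 = 12.69°.
Measured from the interface: 90° − 12.69° = 77.31°.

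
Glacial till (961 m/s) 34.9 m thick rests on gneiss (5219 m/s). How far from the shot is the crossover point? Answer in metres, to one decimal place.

84.1 m

θ_c = arcsin(961/5219) = 10.61°, so cos θ_c = 0.9829 and tᵢ = 2h cos θ_c/V₁ = 0.0714 s.
At crossover x/V₁ = x/V₂ + tᵢ ⇒ x = tᵢ/(1/V₁ − 1/V₂) = 0.07139/(1.0406e-03 − 1.9161e-04) = 84.09 m.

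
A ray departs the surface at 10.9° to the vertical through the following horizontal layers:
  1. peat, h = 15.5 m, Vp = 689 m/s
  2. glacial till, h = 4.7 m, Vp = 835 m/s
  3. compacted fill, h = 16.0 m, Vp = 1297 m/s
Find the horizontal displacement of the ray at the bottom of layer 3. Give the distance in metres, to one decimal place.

Ray parameter p = sin 10.9° / 689 m/s = 2.7445e-04 s/m.
Layer 1: θ = 10.90°; offset = 15.5·tan 10.90° = 2.985 m.
Layer 2: sin θ = p·835 = 0.2292 → θ = 13.25°; offset = 4.7·tan 13.25° = 1.107 m.
Layer 3: sin θ = p·1297 = 0.3560 → θ = 20.85°; offset = 16.0·tan 20.85° = 6.095 m.
Total horizontal offset = 10.186 m.

10.2 m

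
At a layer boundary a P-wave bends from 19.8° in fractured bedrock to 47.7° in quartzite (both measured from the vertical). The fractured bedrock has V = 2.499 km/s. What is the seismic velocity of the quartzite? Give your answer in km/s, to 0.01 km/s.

5.46 km/s

Snell's law: sin 19.8°/V₁ = sin 47.7°/V₂.
V₂ = V₁·sin 47.7°/sin 19.8° = 2.499 × 2.1835 = 5.46 km/s.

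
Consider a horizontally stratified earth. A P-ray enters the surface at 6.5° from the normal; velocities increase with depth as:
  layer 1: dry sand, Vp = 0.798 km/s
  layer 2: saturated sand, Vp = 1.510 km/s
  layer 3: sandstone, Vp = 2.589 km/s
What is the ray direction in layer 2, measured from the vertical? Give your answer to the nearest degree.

Ray parameter p = sin 6.5° / 0.798 = 1.4186e-01 s/km.
sin θ_2 = p·V_2 = 1.4186e-01 × 1.510 = 0.2142.
θ_2 = 12.37° from the vertical.

12°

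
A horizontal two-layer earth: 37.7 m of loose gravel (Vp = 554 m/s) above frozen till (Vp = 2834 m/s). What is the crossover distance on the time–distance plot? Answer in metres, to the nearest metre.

92 m

x_cross = 2h·√((V₂+V₁)/(V₂−V₁)).
(V₂+V₁)/(V₂−V₁) = (2834+554)/(2834−554) = 1.4860; √ = 1.2190.
x_cross = 2·37.7·1.2190 = 91.91 m.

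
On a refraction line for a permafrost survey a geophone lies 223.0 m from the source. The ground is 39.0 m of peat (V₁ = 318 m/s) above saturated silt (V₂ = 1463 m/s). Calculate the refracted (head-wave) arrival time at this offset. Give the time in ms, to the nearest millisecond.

θ_c = arcsin(V₁/V₂) = arcsin(318/1463) = 12.55°, cos θ_c = 0.9761.
Intercept time tᵢ = 2h cos θ_c / V₁ = 2·39.0·0.9761/318 = 0.23942 s.
t = x/V₂ + tᵢ = 223.0/1463 + 0.23942 = 0.39185 s.

392 ms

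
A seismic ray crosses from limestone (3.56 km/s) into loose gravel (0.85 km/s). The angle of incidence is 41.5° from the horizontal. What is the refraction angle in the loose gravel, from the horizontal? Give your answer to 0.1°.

Convert to the normal: θ₁ = 90° − 41.5° = 48.5°.
Snell's law: sin θ₂ = (V₂/V₁)·sin θ₁ = (0.85/3.56)·sin 48.5° = 0.1788.
θ₂ = arcsin 0.1788 = 10.30° from the normal.
From the interface: 90° − 10.30° = 79.70°.

79.7°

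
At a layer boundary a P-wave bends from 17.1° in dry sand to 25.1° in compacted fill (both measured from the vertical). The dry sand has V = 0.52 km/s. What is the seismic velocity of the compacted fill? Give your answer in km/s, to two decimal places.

Snell's law: sin 17.1°/V₁ = sin 25.1°/V₂.
V₂ = V₁·sin 25.1°/sin 17.1° = 0.52 × 1.4427 = 0.75 km/s.

0.75 km/s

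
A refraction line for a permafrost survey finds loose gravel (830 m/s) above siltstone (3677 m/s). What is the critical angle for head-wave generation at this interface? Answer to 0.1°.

Critical incidence: sin θ_c = V₁/V₂ = 830/3677 = 0.2257.
θ_c = arcsin 0.2257 = 13.05°.

13.0°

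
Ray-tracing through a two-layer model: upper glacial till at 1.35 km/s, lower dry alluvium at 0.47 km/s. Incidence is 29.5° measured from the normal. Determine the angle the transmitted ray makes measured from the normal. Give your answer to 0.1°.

Snell's law: sin θ₂ = (V₂/V₁)·sin θ₁ = (0.47/1.35)·sin 29.5° = 0.1714.
θ₂ = arcsin 0.1714 = 9.87° from the normal.

9.9°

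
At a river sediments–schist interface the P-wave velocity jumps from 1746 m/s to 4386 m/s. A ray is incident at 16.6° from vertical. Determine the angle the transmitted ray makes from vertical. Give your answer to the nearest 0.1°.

Snell's law: sin θ₂ = (V₂/V₁)·sin θ₁ = (4386/1746)·sin 16.6° = 0.7177.
θ₂ = sin⁻¹(0.7177) = 45.86° (from vertical).

45.9°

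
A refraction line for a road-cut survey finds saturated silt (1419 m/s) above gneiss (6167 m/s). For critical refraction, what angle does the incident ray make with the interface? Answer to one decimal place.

76.7°

Critical incidence: sin θ_c = V₁/V₂ = 1419/6167 = 0.2301.
θ_c = arcsin 0.2301 = 13.30°.
Measured from the interface: 90° − 13.30° = 76.70°.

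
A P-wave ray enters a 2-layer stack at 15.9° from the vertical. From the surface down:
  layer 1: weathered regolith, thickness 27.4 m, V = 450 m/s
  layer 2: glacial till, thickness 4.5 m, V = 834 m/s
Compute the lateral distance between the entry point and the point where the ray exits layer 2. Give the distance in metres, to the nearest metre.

p = sin θ₁/V₁ = sin 15.9°/450 = 6.0880e-04 s/m is conserved through the stack.
Layer 1: θ = 15.90°; offset = 27.4·tan 15.90° = 7.805 m.
Layer 2: sin θ = p·834 = 0.5077 → θ = 30.51°; offset = 4.5·tan 30.51° = 2.652 m.
Summing the layer offsets gives 10.457 m.

10 m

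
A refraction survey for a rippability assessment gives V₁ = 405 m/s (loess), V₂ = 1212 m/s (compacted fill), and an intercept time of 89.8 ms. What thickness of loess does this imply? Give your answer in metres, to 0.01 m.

θ_c = arcsin(405/1212) = 19.52°; cos θ_c = 0.9425.
tᵢ = 2h cos θ_c/V₁ ⇒ h = tᵢ·V₁/(2 cos θ_c) = 0.0898·405/(2·0.9425) = 19.29 m.

19.29 m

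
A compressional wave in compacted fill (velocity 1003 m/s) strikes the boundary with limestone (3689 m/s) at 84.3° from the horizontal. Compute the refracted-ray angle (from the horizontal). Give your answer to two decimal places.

68.57°

Angle from the normal: 90° − 84.3° = 5.7°.
Snell's law: sin θ₂ = (V₂/V₁)·sin θ₁ = (3689/1003)·sin 5.7° = 0.3653.
θ₂ = sin⁻¹(0.3653) = 21.43° (from vertical).
From the interface: 90° − 21.43° = 68.57°.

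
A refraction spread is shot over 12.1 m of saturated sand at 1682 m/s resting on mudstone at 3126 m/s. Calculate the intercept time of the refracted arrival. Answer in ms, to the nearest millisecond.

tᵢ = 2h·√(V₂²−V₁²)/(V₁V₂).
√(V₂²−V₁²) = √(3126²−1682²) = 2634.9 m/s.
tᵢ = 2·12.1·2634.9/(1682·3126) = 0.01213 s.

12 ms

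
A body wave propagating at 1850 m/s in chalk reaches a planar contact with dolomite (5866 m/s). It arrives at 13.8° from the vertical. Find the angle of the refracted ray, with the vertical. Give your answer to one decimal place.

sin θ₁/V₁ = sin θ₂/V₂ ⇒ sin θ₂ = 5866·sin 13.8°/1850 = 5866·0.2385/1850 = 0.7563.
θ₂ = sin⁻¹(0.7563) = 49.14° (from vertical).

49.1°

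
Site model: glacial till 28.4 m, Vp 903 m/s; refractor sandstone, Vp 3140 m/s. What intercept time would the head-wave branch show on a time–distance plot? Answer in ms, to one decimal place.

60.2 ms

tᵢ = 2h·√(V₂²−V₁²)/(V₁V₂).
√(V₂²−V₁²) = √(3140²−903²) = 3007.4 m/s.
tᵢ = 2·28.4·3007.4/(903·3140) = 0.06024 s.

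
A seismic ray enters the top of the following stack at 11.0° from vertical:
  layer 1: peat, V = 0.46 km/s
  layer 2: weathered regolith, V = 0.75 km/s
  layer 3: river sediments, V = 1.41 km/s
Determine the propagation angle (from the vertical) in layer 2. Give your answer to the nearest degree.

Ray parameter p = sin 11.0° / 0.46 = 4.1480e-01 s/km.
sin θ_2 = p·V_2 = 4.1480e-01 × 0.75 = 0.3111.
θ_2 = 18.13° from the vertical.

18°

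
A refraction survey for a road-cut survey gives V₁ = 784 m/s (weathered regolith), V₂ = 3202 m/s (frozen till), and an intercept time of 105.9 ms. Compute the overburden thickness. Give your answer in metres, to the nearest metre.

h = tᵢ·V₁·V₂ / (2·√(V₂²−V₁²)).
√(V₂²−V₁²) = √(3202² − 784²) = 3104.5 m/s.
h = 0.1059 s × 784 × 3202 / (2 × 3104.5) = 42.82 m.

43 m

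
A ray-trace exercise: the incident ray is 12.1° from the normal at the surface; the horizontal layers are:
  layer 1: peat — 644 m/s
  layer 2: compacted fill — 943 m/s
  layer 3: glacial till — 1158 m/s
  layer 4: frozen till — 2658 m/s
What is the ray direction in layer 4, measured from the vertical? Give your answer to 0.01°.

Ray parameter p = sin 12.1° / 644 = 3.2549e-04 s/m.
sin θ_4 = p·V_4 = 3.2549e-04 × 2658 = 0.8652.
θ_4 = 59.90° from the vertical.

59.90°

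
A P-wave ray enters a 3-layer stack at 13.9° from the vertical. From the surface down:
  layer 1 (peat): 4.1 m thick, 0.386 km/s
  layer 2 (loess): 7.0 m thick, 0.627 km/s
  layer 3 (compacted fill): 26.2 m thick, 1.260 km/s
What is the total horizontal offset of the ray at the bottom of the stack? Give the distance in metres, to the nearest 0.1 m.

Apply Snell's law at each interface; in layer i the horizontal offset is hᵢ·tan θᵢ.
Layer 1: θ = 13.90°; offset = 4.1·tan 13.90° = 1.015 m.
Layer 2: sin θ = 0.627·sin 13.9°/0.386 = 0.3902, θ = 22.97°; offset = 7.0·tan 22.97° = 2.967 m.
Layer 3: sin θ = 1.260·sin 13.9°/0.386 = 0.7842, θ = 51.64°; offset = 26.2·tan 51.64° = 33.108 m.
Summing the layer offsets gives 37.089 m.

37.1 m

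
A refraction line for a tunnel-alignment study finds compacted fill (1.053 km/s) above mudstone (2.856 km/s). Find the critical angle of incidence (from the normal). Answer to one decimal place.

Critical incidence: sin θ_c = V₁/V₂ = 1.053/2.856 = 0.3687.
θ_c = arcsin 0.3687 = 21.64°.

21.6°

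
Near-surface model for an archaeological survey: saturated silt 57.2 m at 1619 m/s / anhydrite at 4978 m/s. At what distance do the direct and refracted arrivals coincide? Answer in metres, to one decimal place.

160.3 m

x_cross = 2h·√((V₂+V₁)/(V₂−V₁)).
(V₂+V₁)/(V₂−V₁) = (4978+1619)/(4978−1619) = 1.9640; √ = 1.4014.
x_cross = 2·57.2·1.4014 = 160.32 m.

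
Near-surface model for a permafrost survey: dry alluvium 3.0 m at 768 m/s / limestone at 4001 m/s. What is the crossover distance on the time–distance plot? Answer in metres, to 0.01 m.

θ_c = arcsin(768/4001) = 11.07°, so cos θ_c = 0.9814 and tᵢ = 2h cos θ_c/V₁ = 0.0077 s.
At crossover x/V₁ = x/V₂ + tᵢ ⇒ x = tᵢ/(1/V₁ − 1/V₂) = 0.00767/(1.3021e-03 − 2.4994e-04) = 7.29 m.

7.29 m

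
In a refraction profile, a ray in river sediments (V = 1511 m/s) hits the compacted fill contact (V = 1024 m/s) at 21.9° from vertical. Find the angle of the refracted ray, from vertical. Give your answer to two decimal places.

Snell's law: sin θ₂ = (V₂/V₁)·sin θ₁ = (1024/1511)·sin 21.9° = 0.2528.
θ₂ = arcsin 0.2528 = 14.64° from the normal.

14.64°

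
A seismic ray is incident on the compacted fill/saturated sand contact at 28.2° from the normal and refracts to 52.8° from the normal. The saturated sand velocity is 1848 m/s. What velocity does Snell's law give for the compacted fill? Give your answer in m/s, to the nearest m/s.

Snell's law: sin 28.2°/V₁ = sin 52.8°/V₂.
V₁ = V₂·sin 28.2°/sin 52.8° = 1848 × 0.5933 = 1096.35 m/s.

1096 m/s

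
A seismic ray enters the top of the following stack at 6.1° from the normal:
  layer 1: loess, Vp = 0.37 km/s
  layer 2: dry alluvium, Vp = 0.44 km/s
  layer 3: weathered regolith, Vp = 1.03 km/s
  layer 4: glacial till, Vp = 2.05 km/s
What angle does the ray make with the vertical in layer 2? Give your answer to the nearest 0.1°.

7.3°

Snell's law across each interface conserves sin θ / V, so sin θ_2 = V_2·sin θ₁/V₁.
sin θ_2 = 0.44 × sin 6.1° / 0.37 = 0.1264.
θ_2 = arcsin 0.1264 = 7.26°.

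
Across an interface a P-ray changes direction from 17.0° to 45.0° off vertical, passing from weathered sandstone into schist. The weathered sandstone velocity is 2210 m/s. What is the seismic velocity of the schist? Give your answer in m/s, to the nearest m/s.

Snell's law: sin 17.0°/V₁ = sin 45.0°/V₂.
V₂ = V₁·sin 45.0°/sin 17.0° = 2210 × 2.4185 = 5344.93 m/s.

5345 m/s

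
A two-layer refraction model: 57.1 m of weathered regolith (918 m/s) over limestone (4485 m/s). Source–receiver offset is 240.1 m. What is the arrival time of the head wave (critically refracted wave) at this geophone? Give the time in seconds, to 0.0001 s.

θ_c = arcsin(V₁/V₂) = arcsin(918/4485) = 11.81°, cos θ_c = 0.9788.
Intercept time tᵢ = 2h cos θ_c / V₁ = 2·57.1·0.9788/918 = 0.12177 s.
t = x/V₂ + tᵢ = 240.1/4485 + 0.12177 = 0.17530 s.

0.1753 s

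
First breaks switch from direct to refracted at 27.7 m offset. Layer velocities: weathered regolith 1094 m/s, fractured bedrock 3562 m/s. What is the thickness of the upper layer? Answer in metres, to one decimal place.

10.1 m

h = (x_cross/2)·√((V₂−V₁)/(V₂+V₁)).
(V₂−V₁)/(V₂+V₁) = (3562−1094)/(3562+1094) = 0.5301; √ = 0.7281.
h = (27.7/2)·0.7281 = 10.08 m.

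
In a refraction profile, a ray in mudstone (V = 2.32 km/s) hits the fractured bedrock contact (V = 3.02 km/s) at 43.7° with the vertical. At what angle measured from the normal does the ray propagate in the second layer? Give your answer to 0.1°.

sin θ₁/V₁ = sin θ₂/V₂ ⇒ sin θ₂ = 3.02·sin 43.7°/2.32 = 3.02·0.6909/2.32 = 0.8993.
θ₂ = arcsin 0.8993 = 64.07° from the normal.

64.1°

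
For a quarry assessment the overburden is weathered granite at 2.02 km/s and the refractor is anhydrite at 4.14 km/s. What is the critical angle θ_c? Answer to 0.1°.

At critical incidence the refracted ray runs along the interface (θ₂ = 90°), so sin θ_c = V₁/V₂.
θ_c = arcsin(2.02/4.14) = arcsin 0.4879 = 29.20°.

29.2°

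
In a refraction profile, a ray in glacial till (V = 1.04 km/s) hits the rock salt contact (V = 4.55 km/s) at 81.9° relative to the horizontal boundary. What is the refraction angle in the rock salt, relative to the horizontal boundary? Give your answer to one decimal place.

51.9°

Angle from the normal: 90° − 81.9° = 8.1°.
sin θ₁/V₁ = sin θ₂/V₂ ⇒ sin θ₂ = 4.55·sin 8.1°/1.04 = 4.55·0.1409/1.04 = 0.6164.
θ₂ = arcsin 0.6164 = 38.06° from the normal.
From the interface: 90° − 38.06° = 51.94°.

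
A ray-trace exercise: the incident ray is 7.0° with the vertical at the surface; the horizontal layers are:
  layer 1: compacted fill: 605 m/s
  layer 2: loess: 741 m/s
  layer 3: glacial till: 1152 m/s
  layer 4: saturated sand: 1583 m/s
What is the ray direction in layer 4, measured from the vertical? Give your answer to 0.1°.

18.6°

Snell's law across each interface conserves sin θ / V, so sin θ_4 = V_4·sin θ₁/V₁.
sin θ_4 = 1583 × sin 7.0° / 605 = 0.3189.
θ_4 = 18.59° from the vertical.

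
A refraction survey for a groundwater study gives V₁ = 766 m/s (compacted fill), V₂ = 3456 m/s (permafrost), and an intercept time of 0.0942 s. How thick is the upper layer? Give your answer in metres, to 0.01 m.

θ_c = arcsin(766/3456) = 12.81°; cos θ_c = 0.9751.
tᵢ = 2h cos θ_c/V₁ ⇒ h = tᵢ·V₁/(2 cos θ_c) = 0.0942·766/(2·0.9751) = 37.00 m.

37.00 m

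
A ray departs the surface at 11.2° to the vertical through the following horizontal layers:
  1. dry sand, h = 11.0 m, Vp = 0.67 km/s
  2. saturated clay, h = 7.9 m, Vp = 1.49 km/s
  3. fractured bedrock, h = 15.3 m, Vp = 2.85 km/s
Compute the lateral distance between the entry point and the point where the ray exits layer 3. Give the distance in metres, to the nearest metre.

Apply Snell's law at each interface; in layer i the horizontal offset is hᵢ·tan θᵢ.
Layer 1: θ = 11.20°; offset = 11.0·tan 11.20° = 2.178 m.
Layer 2: sin θ = 1.49·sin 11.2°/0.67 = 0.4320, θ = 25.59°; offset = 7.9·tan 25.59° = 3.784 m.
Layer 3: sin θ = 2.85·sin 11.2°/0.67 = 0.8262, θ = 55.71°; offset = 15.3·tan 55.71° = 22.439 m.
Σ offsets = 28.401 m.

28 m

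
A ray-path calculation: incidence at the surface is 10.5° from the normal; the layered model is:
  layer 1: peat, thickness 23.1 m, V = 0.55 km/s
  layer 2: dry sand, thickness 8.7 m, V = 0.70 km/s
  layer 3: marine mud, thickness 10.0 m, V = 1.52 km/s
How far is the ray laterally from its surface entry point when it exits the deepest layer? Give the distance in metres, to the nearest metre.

12 m

Apply Snell's law at each interface; in layer i the horizontal offset is hᵢ·tan θᵢ.
Layer 1: θ = 10.50°; offset = 23.1·tan 10.50° = 4.281 m.
Layer 2: sin θ = 0.70·sin 10.5°/0.55 = 0.2319, θ = 13.41°; offset = 8.7·tan 13.41° = 2.074 m.
Layer 3: sin θ = 1.52·sin 10.5°/0.55 = 0.5036, θ = 30.24°; offset = 10.0·tan 30.24° = 5.830 m.
Total horizontal offset = 12.185 m.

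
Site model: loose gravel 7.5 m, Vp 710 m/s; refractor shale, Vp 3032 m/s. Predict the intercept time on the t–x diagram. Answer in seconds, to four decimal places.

θ_c = arcsin(V₁/V₂) = arcsin(710/3032) = 13.54°; cos θ_c = 0.9722.
tᵢ = 2h·cos θ_c / V₁ = 2·7.5·0.9722 / 710 = 0.02054 s.

0.0205 s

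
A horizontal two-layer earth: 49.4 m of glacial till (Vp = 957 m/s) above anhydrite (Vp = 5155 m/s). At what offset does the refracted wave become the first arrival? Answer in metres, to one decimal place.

θ_c = arcsin(957/5155) = 10.70°, so cos θ_c = 0.9826 and tᵢ = 2h cos θ_c/V₁ = 0.1014 s.
At crossover x/V₁ = x/V₂ + tᵢ ⇒ x = tᵢ/(1/V₁ − 1/V₂) = 0.10144/(1.0449e-03 − 1.9399e-04) = 119.21 m.

119.2 m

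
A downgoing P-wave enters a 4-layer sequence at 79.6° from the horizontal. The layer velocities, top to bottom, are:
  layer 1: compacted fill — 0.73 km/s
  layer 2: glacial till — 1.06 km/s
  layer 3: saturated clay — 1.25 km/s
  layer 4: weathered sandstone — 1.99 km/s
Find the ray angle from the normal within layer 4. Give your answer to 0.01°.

From the normal: θ₁ = 90° − 79.6° = 10.4°.
Ray parameter p = sin 10.4° / 0.73 = 2.4729e-01 s/km.
sin θ_4 = p·V_4 = 2.4729e-01 × 1.99 = 0.4921.
θ_4 = arcsin 0.4921 = 29.48°.

29.48°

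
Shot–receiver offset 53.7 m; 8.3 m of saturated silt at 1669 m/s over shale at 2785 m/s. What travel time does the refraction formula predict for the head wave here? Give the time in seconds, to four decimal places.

t = x/V₂ + 2h·√(V₂²−V₁²)/(V₁V₂).
√(V₂²−V₁²) = √(2785²−1669²) = 2229.5 m/s; delay term = 2·8.3·2229.5/(1669·2785) = 0.00796 s.
t = 53.7/2785 + 0.00796 = 0.02724 s.

0.0272 s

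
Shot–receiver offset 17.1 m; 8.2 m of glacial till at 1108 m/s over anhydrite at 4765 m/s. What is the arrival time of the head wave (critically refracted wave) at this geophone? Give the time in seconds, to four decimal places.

t = x/V₂ + 2h·√(V₂²−V₁²)/(V₁V₂).
√(V₂²−V₁²) = √(4765²−1108²) = 4634.4 m/s; delay term = 2·8.2·4634.4/(1108·4765) = 0.01440 s.
t = 17.1/4765 + 0.01440 = 0.01798 s.

0.0180 s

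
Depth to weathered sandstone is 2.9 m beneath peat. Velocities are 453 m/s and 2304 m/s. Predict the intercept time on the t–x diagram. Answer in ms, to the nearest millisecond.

13 ms

θ_c = arcsin(V₁/V₂) = arcsin(453/2304) = 11.34°; cos θ_c = 0.9805.
tᵢ = 2h·cos θ_c / V₁ = 2·2.9·0.9805 / 453 = 0.01255 s.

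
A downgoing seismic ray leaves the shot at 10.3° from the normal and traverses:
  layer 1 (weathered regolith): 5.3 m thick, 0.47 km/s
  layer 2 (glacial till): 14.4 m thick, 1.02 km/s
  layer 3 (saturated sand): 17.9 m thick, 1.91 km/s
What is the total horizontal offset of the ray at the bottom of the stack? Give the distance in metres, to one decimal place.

26.0 m

Apply Snell's law at each interface; in layer i the horizontal offset is hᵢ·tan θᵢ.
Layer 1: θ = 10.30°; offset = 5.3·tan 10.30° = 0.963 m.
Layer 2: sin θ = 1.02·sin 10.3°/0.47 = 0.3880, θ = 22.83°; offset = 14.4·tan 22.83° = 6.063 m.
Layer 3: sin θ = 1.91·sin 10.3°/0.47 = 0.7266, θ = 46.60°; offset = 17.9·tan 46.60° = 18.931 m.
Total horizontal offset = 25.957 m.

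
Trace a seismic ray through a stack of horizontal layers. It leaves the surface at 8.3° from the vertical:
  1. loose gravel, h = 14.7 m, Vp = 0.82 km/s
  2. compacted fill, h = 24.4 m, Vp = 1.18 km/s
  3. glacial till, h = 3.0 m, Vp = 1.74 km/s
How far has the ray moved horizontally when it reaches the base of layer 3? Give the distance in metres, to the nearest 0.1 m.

8.3 m

Apply Snell's law at each interface; in layer i the horizontal offset is hᵢ·tan θᵢ.
Layer 1: θ = 8.30°; offset = 14.7·tan 8.30° = 2.144 m.
Layer 2: sin θ = 1.18·sin 8.3°/0.82 = 0.2077, θ = 11.99°; offset = 24.4·tan 11.99° = 5.182 m.
Layer 3: sin θ = 1.74·sin 8.3°/0.82 = 0.3063, θ = 17.84°; offset = 3.0·tan 17.84° = 0.965 m.
Total horizontal offset = 8.292 m.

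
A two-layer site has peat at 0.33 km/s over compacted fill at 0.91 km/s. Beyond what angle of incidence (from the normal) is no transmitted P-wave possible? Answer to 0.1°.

21.3°

Critical incidence: sin θ_c = V₁/V₂ = 0.33/0.91 = 0.3626.
θ_c = arcsin 0.3626 = 21.26°.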